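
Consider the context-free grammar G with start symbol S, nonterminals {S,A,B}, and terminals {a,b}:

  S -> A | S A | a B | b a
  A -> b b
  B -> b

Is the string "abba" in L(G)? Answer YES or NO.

CNF form of G:
  S -> S A | T0 T0 | T0 T1 | T1 B
  A -> T0 T0
  B -> b
  T0 -> b
  T1 -> a

CYK fill:
  T[0,0] 'a' = {T1}  orig:{}
  T[1,1] 'b' = {B,T0}  orig:{B}
  T[2,2] 'b' = {B,T0}  orig:{B}
  T[3,3] 'a' = {T1}  orig:{}
  T[0,1] 'ab' = {S}
  T[1,2] 'bb' = {A,S}
  T[2,3] 'ba' = {S}
  T[0,2] 'abb' = ∅
  T[1,3] 'bba' = ∅
  T[0,3] 'abba' = ∅

S ∉ T[0,3] ⇒ NO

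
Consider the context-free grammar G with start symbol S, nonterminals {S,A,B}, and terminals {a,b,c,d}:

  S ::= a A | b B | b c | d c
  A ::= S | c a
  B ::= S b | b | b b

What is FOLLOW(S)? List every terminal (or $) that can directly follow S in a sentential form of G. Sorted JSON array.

FIRST sets, iterate to fixpoint:
[1]
  A via A→c a: +{c}
  B via B→b: +{b}
  S via S→a A: +{a}
  S via S→b B: +{b}
  S via S→d c: +{d}
  FIRST(S)={a,b,d}  FIRST(A)={c}  FIRST(B)={b}
[2]
  A via A→S: +{a,b,d}
  B via B→S b: +{a,d}
  FIRST(S)={a,b,d}  FIRST(A)={a,b,c,d}  FIRST(B)={a,b,d}
[3] (no change)
  FIRST(S)={a,b,d}  FIRST(A)={a,b,c,d}  FIRST(B)={a,b,d}

Compute FOLLOW by fixpoint:
initialize: $ ∈ FOLLOW(S)
iter 1:
  B→S b: FOLLOW(S) ⊇ FIRST(b) = {b}; new: +{b}
  S→a A: FOLLOW(A) ⊇ FOLLOW(S) ⊇ {$,b}; new: +{$,b}
  S→b B: FOLLOW(B) ⊇ FOLLOW(S) ⊇ {$,b}; new: +{$,b}
  FOLLOW(S)={$,b}  FOLLOW(A)={$,b}  FOLLOW(B)={$,b}
iter 2: — fixpoint
  FOLLOW(S)={$,b}  FOLLOW(A)={$,b}  FOLLOW(B)={$,b}

FOLLOW(S) = ["$", "b"]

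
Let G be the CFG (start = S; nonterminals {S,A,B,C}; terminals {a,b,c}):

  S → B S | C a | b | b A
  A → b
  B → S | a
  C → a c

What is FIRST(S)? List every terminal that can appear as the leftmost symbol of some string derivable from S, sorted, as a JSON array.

FIRST iteration:
round 1:
  A via A→b: +{b}
  B via B→a: +{a}
  C via C→a c: +{a}
  S via S→B S: +{a}
  S via S→b: +{b}
  S: {a,b}  A: {b}  B: {a}  C: {a}
round 2:
  B via B→S: +{b}
  S: {a,b}  A: {b}  B: {a,b}  C: {a}
round 3: (no change)
  S: {a,b}  A: {b}  B: {a,b}  C: {a}

FIRST(S) = ["a", "b"]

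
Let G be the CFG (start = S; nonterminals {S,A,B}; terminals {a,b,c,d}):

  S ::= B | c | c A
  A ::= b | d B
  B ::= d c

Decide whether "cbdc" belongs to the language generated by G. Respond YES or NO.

CNF form of G:
  S -> T0 T1 | T1 A | c
  A -> T0 B | b
  B -> T0 T1
  T0 -> d
  T1 -> c

CYK table (by increasing span):
  T[0,0] 'c' = {S,T1}  orig:{S}
  T[1,1] 'b' = {A}
  T[2,2] 'd' = {T0}  orig:{}
  T[3,3] 'c' = {S,T1}  orig:{S}
  T[0,1] 'cb' = {S}
  T[1,2] 'bd' = ∅
  T[2,3] 'dc' = {B,S}
  T[0,2] 'cbd' = ∅
  T[1,3] 'bdc' = ∅
  T[0,3] 'cbdc' = ∅

S ∉ T[0,3] ⇒ NO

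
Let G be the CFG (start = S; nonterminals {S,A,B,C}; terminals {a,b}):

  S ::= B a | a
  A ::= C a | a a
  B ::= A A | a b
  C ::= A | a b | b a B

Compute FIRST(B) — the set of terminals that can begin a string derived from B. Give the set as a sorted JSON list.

FIRST iteration:
[1]
  A via A→a a: +{a}
  B via B→A A: +{a}
  C via C→A: +{a}
  C via C→b a B: +{b}
  S via S→B a: +{a}
  FIRST[S]={a}  FIRST[A]={a}  FIRST[B]={a}  FIRST[C]={a,b}
[2]
  A via A→C a: +{b}
  B via B→A A: +{b}
  S via S→B a: +{b}
  FIRST[S]={a,b}  FIRST[A]={a,b}  FIRST[B]={a,b}  FIRST[C]={a,b}
[3] — fixpoint
  FIRST[S]={a,b}  FIRST[A]={a,b}  FIRST[B]={a,b}  FIRST[C]={a,b}

FIRST(B) = ["a", "b"]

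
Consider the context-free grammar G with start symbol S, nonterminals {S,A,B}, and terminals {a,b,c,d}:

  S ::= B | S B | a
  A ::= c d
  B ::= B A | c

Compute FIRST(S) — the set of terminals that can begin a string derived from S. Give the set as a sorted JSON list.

FIRST iteration:
iter 1:
  A via A→c d: +{c}
  B via B→c: +{c}
  S via S→B: +{c}
  S via S→a: +{a}
  FIRST(S)={a,c}  FIRST(A)={c}  FIRST(B)={c}
iter 2: done
  FIRST(S)={a,c}  FIRST(A)={c}  FIRST(B)={c}

FIRST(S) = ["a", "c"]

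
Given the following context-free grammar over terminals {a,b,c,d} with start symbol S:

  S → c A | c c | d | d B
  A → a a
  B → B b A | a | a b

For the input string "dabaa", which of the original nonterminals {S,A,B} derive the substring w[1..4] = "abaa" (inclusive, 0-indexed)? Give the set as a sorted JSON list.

CNF form of G:
  S -> T2 A | T2 T2 | T3 B | d
  A -> T0 T0
  B -> B X4 | T0 T1 | a
  T0 -> a
  T1 -> b
  T2 -> c
  T3 -> d
  X4 -> T1 A

CYK fill (cells [i..j] with 1 ≤ i ≤ j ≤ 4 only):
  cell(1,1) a: {B,T0}  orig:{B}
  cell(2,2) b: {T1}  orig:{}
  cell(3,3) a: {B,T0}  orig:{B}
  cell(4,4) a: {B,T0}  orig:{B}
  cell(1,2) ab: {B}
  cell(2,3) ba: ∅
  cell(3,4) aa: {A}
  cell(1,3) aba: ∅
  cell(2,4) baa: {X4}  orig:{}
  cell(1,4) abaa: {B}

Original NTs in T[1,4] deriving "abaa": ["B"]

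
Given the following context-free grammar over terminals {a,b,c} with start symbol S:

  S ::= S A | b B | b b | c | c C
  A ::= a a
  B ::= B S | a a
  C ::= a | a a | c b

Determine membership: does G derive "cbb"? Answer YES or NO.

CNF form of G:
  S -> S A | T1 C | T2 B | T2 T2 | c
  A -> T0 T0
  B -> B S | T0 T0
  C -> T0 T0 | T1 T2 | a
  T0 -> a
  T1 -> c
  T2 -> b

Fill CYK table bottom-up:
  [0..0]={S,T1}  "c"  orig:{S}
  [1..1]={T2}  "b"  orig:{}
  [2..2]={T2}  "b"  orig:{}
  [0..1]={C}  "cb"
  [1..2]={S}  "bb"
  [0..2]=∅  "cbb"

S ∉ T[0,2] ⇒ NO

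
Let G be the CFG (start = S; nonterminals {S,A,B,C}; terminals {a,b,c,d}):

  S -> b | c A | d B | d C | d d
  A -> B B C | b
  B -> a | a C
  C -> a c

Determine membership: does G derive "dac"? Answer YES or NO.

Convert to CNF:
  S -> T1 A | T2 B | T2 C | T2 T2 | b
  A -> B X3 | b
  B -> T0 C | a
  C -> T0 T1
  T0 -> a
  T1 -> c
  T2 -> d
  X3 -> B C

CYK fill:
  [0..0]={T2}  "d"  orig:{}
  [1..1]={B,T0}  "a"  orig:{B}
  [2..2]={T1}  "c"  orig:{}
  [0..1]={S}  "da"
  [1..2]={C}  "ac"
  [0..2]={S}  "dac"

S ∈ T[0,2] ⇒ YES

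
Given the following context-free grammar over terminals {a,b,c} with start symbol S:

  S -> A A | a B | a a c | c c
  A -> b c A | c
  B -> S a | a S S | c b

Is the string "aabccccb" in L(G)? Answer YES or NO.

Convert to CNF:
  S -> A A | T1 T1 | T2 B | T2 X5
  A -> T0 X3 | c
  B -> S T2 | T1 T0 | T2 X4
  T0 -> b
  T1 -> c
  T2 -> a
  X3 -> T1 A
  X4 -> S S
  X5 -> T2 T1

CYK table (by increasing span):
  cell(0,0) a: {T2}  orig:{}
  cell(1,1) a: {T2}  orig:{}
  cell(2,2) b: {T0}  orig:{}
  cell(3,3) c: {A,T1}  orig:{A}
  cell(4,4) c: {A,T1}  orig:{A}
  cell(5,5) c: {A,T1}  orig:{A}
  cell(6,6) c: {A,T1}  orig:{A}
  cell(7,7) b: {T0}  orig:{}
  cell(0,1) aa: ∅
  cell(1,2) ab: ∅
  cell(2,3) bc: ∅
  cell(3,4) cc: {S,X3}  orig:{S}
  cell(4,5) cc: {S,X3}  orig:{S}
  cell(5,6) cc: {S,X3}  orig:{S}
  cell(6,7) cb: {B}
  cell(0,2) aab: ∅
  cell(1,3) abc: ∅
  cell(2,4) bcc: {A}
  cell(3,5) ccc: ∅
  cell(4,6) ccc: ∅
  cell(5,7) ccb: ∅
  cell(0,3) aabc: ∅
  cell(1,4) abcc: ∅
  cell(2,5) bccc: {S}
  cell(3,6) cccc: {X4}  orig:{}
  cell(4,7) cccb: ∅
  cell(0,4) aabcc: ∅
  cell(1,5) abccc: ∅
  cell(2,6) bcccc: ∅
  cell(3,7) ccccb: ∅
  cell(0,5) aabccc: ∅
  cell(1,6) abcccc: ∅
  cell(2,7) bccccb: ∅
  cell(0,6) aabcccc: ∅
  cell(1,7) abccccb: ∅
  cell(0,7) aabccccb: ∅

S ∉ T[0,7] ⇒ NO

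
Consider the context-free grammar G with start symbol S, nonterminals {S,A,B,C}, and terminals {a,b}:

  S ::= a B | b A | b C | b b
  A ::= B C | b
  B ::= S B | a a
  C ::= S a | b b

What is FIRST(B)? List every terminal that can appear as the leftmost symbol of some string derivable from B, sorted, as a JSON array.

FIRST iteration:
iter 1:
  A via A→b: +{b}
  B via B→a a: +{a}
  C via C→b b: +{b}
  S via S→a B: +{a}
  S via S→b A: +{b}
  S: {a,b}  A: {b}  B: {a}  C: {b}
iter 2:
  A via A→B C: +{a}
  B via B→S B: +{b}
  C via C→S a: +{a}
  S: {a,b}  A: {a,b}  B: {a,b}  C: {a,b}
iter 3: — fixpoint
  S: {a,b}  A: {a,b}  B: {a,b}  C: {a,b}

FIRST(B) = ["a", "b"]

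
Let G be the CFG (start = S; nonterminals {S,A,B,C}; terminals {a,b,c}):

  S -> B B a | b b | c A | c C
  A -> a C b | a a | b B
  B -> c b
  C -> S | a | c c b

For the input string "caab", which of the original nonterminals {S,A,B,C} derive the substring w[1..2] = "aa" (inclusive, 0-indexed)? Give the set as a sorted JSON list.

Convert to CNF:
  S -> B X6 | T1 T1 | T2 A | T2 C
  A -> T0 T0 | T0 X3 | T1 B
  B -> T2 T1
  C -> B X4 | T1 T1 | T2 A | T2 C | T2 X5 | a
  T0 -> a
  T1 -> b
  T2 -> c
  X3 -> C T1
  X4 -> B T0
  X5 -> T2 T1
  X6 -> B T0

CYK table (by increasing span), restricted to cells inside w[1..2]:
  cell(1,1) a: {C,T0}  orig:{C}
  cell(2,2) a: {C,T0}  orig:{C}
  cell(1,2) aa: {A}

Original NTs in T[1,2] deriving "aa": ["A"]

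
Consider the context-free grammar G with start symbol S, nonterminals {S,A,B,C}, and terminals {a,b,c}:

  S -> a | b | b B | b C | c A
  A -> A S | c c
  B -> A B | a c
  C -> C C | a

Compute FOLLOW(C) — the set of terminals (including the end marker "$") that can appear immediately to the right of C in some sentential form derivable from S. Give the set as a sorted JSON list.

FIRST sets, iterate to fixpoint:
pass 1:
  A via A→c c: +{c}
  B via B→A B: +{c}
  B via B→a c: +{a}
  C via C→a: +{a}
  S via S→a: +{a}
  S via S→b: +{b}
  S via S→c A: +{c}
  FIRST[S]={a,b,c}  FIRST[A]={c}  FIRST[B]={a,c}  FIRST[C]={a}
pass 2: (stable)
  FIRST[S]={a,b,c}  FIRST[A]={c}  FIRST[B]={a,c}  FIRST[C]={a}

Compute FOLLOW by fixpoint:
seed FOLLOW(S) with $
round 1:
  A→A S: FOLLOW(A) ⊇ FIRST(S) = {a,b,c}; new: +{a,b,c}
  A→A S: FOLLOW(S) ⊇ FOLLOW(A) ⊇ {a,b,c}; new: +{a,b,c}
  C→C C: FOLLOW(C) ⊇ FIRST(C) = {a}; new: +{a}
  S→b B: FOLLOW(B) ⊇ FOLLOW(S) ⊇ {$,a,b,c}; new: +{$,a,b,c}
  S→b C: FOLLOW(C) ⊇ FOLLOW(S) ⊇ {$,a,b,c}; new: +{$,b,c}
  S→c A: FOLLOW(A) ⊇ FOLLOW(S) ⊇ {$,a,b,c}; new: +{$}
  FOLLOW[S]={$,a,b,c}  FOLLOW[A]={$,a,b,c}  FOLLOW[B]={$,a,b,c}  FOLLOW[C]={$,a,b,c}
round 2: (stable)
  FOLLOW[S]={$,a,b,c}  FOLLOW[A]={$,a,b,c}  FOLLOW[B]={$,a,b,c}  FOLLOW[C]={$,a,b,c}

FOLLOW(C) = ["$", "a", "b", "c"]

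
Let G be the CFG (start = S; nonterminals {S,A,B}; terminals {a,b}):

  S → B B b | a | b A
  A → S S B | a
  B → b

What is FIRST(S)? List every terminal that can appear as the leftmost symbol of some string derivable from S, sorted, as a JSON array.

Compute FIRST by fixpoint:
round 1:
  A via A→a: +{a}
  B via B→b: +{b}
  S via S→B B b: +{b}
  S via S→a: +{a}
  S: {a,b}  A: {a}  B: {b}
round 2:
  A via A→S S B: +{b}
  S: {a,b}  A: {a,b}  B: {b}
round 3: (stable)
  S: {a,b}  A: {a,b}  B: {b}

FIRST(S) = ["a", "b"]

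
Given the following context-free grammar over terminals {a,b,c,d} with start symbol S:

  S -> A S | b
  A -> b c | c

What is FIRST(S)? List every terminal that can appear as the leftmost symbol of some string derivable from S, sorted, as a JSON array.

Compute FIRST by fixpoint:
[1]
  A via A→b c: +{b}
  A via A→c: +{c}
  S via S→A S: +{b,c}
  FIRST(S)={b,c}  FIRST(A)={b,c}
[2] — fixpoint
  FIRST(S)={b,c}  FIRST(A)={b,c}

FIRST(S) = ["b", "c"]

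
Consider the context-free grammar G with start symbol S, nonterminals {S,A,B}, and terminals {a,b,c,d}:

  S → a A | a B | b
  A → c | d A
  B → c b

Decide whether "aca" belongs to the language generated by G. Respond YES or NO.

CNF form of G:
  S -> T3 A | T3 B | b
  A -> T0 A | c
  B -> T1 T2
  T0 -> d
  T1 -> c
  T2 -> b
  T3 -> a

CYK table (by increasing span):
  T[0,0] 'a' = {T3}  orig:{}
  T[1,1] 'c' = {A,T1}  orig:{A}
  T[2,2] 'a' = {T3}  orig:{}
  T[0,1] 'ac' = {S}
  T[1,2] 'ca' = ∅
  T[0,2] 'aca' = ∅

S ∉ T[0,2] ⇒ NO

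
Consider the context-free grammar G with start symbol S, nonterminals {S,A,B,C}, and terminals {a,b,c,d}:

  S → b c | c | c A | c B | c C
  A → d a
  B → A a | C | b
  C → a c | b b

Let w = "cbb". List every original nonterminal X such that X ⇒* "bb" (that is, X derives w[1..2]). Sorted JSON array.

Convert to CNF:
  S -> T2 A | T2 B | T2 C | T3 T2 | c
  A -> T0 T1
  B -> A T1 | T1 T2 | T3 T3 | b
  C -> T1 T2 | T3 T3
  T0 -> d
  T1 -> a
  T2 -> c
  T3 -> b

CYK fill, restricted to cells inside w[1..2]:
  [1..1]={B,T3}  "b"  orig:{B}
  [2..2]={B,T3}  "b"  orig:{B}
  [1..2]={B,C}  "bb"

Original NTs in T[1,2] deriving "bb": ["B", "C"]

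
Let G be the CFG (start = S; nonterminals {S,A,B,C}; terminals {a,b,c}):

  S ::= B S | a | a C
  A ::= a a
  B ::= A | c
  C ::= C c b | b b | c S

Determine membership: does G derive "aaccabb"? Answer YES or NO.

Convert to CNF:
  S -> B S | T0 C | a
  A -> T0 T0
  B -> T0 T0 | c
  C -> C X3 | T1 S | T2 T2
  T0 -> a
  T1 -> c
  T2 -> b
  X3 -> T1 T2

Fill CYK table bottom-up:
  [0..0]={S,T0}  "a"  orig:{S}
  [1..1]={S,T0}  "a"  orig:{S}
  [2..2]={B,T1}  "c"  orig:{B}
  [3..3]={B,T1}  "c"  orig:{B}
  [4..4]={S,T0}  "a"  orig:{S}
  [5..5]={T2}  "b"  orig:{}
  [6..6]={T2}  "b"  orig:{}
  [0..1]={A,B}  "aa"
  [1..2]=∅  "ac"
  [2..3]=∅  "cc"
  [3..4]={C,S}  "ca"
  [4..5]=∅  "ab"
  [5..6]={C}  "bb"
  [0..2]=∅  "aac"
  [1..3]=∅  "acc"
  [2..4]={C,S}  "cca"
  [3..5]=∅  "cab"
  [4..6]={S}  "abb"
  [0..3]=∅  "aacc"
  [1..4]={S}  "acca"
  [2..5]=∅  "ccab"
  [3..6]={C,S}  "cabb"
  [0..4]={S}  "aacca"
  [1..5]=∅  "accab"
  [2..6]={C,S}  "ccabb"
  [0..5]=∅  "aaccab"
  [1..6]={S}  "accabb"
  [0..6]={S}  "aaccabb"

S ∈ T[0,6] ⇒ YES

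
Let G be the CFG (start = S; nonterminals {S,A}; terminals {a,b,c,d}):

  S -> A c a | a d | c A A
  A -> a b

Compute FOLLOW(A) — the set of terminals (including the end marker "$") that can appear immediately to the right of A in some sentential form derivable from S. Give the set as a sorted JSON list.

FIRST iteration:
[1]
  A via A→a b: +{a}
  S via S→A c a: +{a}
  S via S→c A A: +{c}
  FIRST[S]={a,c}  FIRST[A]={a}
[2] (no change)
  FIRST[S]={a,c}  FIRST[A]={a}

FOLLOW iteration:
initialize: $ ∈ FOLLOW(S)
iter 1:
  S→A c a: FOLLOW(A) ⊇ FIRST(c) = {c}; new: +{c}
  S→c A A: FOLLOW(A) ⊇ FIRST(A) = {a}; new: +{a}
  S→c A A: FOLLOW(A) ⊇ FOLLOW(S) ⊇ {$}; new: +{$}
  S: {$}  A: {$,a,c}
iter 2: done
  S: {$}  A: {$,a,c}

FOLLOW(A) = ["$", "a", "c"]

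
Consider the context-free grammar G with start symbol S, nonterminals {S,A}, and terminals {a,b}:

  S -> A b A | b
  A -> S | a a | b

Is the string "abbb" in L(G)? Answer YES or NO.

CNF form of G:
  S -> A X3 | b
  A -> A X2 | T1 T1 | b
  T0 -> b
  T1 -> a
  X2 -> T0 A
  X3 -> T0 A

CYK fill:
  T[0,0] 'a' = {T1}  orig:{}
  T[1,1] 'b' = {A,S,T0}  orig:{A,S}
  T[2,2] 'b' = {A,S,T0}  orig:{A,S}
  T[3,3] 'b' = {A,S,T0}  orig:{A,S}
  T[0,1] 'ab' = ∅
  T[1,2] 'bb' = {X2,X3}  orig:{}
  T[2,3] 'bb' = {X2,X3}  orig:{}
  T[0,2] 'abb' = ∅
  T[1,3] 'bbb' = {A,S}
  T[0,3] 'abbb' = ∅

S ∉ T[0,3] ⇒ NO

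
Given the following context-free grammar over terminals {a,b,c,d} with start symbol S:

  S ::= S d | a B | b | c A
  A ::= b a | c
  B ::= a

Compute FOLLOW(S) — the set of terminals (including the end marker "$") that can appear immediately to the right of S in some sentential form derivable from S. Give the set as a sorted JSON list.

Compute FIRST by fixpoint:
iter 1:
  A via A→b a: +{b}
  A via A→c: +{c}
  B via B→a: +{a}
  S via S→a B: +{a}
  S via S→b: +{b}
  S via S→c A: +{c}
  FIRST(S)={a,b,c}  FIRST(A)={b,c}  FIRST(B)={a}
iter 2: — fixpoint
  FIRST(S)={a,b,c}  FIRST(A)={b,c}  FIRST(B)={a}

Compute FOLLOW by fixpoint:
initialize: $ ∈ FOLLOW(S)
round 1:
  S→S d: FOLLOW(S) ⊇ FIRST(d) = {d}; new: +{d}
  S→a B: FOLLOW(B) ⊇ FOLLOW(S) ⊇ {$,d}; new: +{$,d}
  S→c A: FOLLOW(A) ⊇ FOLLOW(S) ⊇ {$,d}; new: +{$,d}
  FOLLOW(S)={$,d}  FOLLOW(A)={$,d}  FOLLOW(B)={$,d}
round 2: done
  FOLLOW(S)={$,d}  FOLLOW(A)={$,d}  FOLLOW(B)={$,d}

FOLLOW(S) = ["$", "d"]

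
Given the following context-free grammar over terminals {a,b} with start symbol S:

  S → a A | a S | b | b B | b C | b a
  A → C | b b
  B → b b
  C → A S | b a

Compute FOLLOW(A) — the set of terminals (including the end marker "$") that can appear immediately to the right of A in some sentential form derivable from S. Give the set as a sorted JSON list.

FIRST iteration:
[1]
  A via A→b b: +{b}
  B via B→b b: +{b}
  C via C→A S: +{b}
  S via S→a A: +{a}
  S via S→b: +{b}
  FIRST(S)={a,b}  FIRST(A)={b}  FIRST(B)={b}  FIRST(C)={b}
[2] (stable)
  FIRST(S)={a,b}  FIRST(A)={b}  FIRST(B)={b}  FIRST(C)={b}

FOLLOW iteration:
seed FOLLOW(S) with $
round 1:
  C→A S: FOLLOW(A) ⊇ FIRST(S) = {a,b}; new: +{a,b}
  S→a A: FOLLOW(A) ⊇ FOLLOW(S) ⊇ {$}; new: +{$}
  S→b B: FOLLOW(B) ⊇ FOLLOW(S) ⊇ {$}; new: +{$}
  S→b C: FOLLOW(C) ⊇ FOLLOW(S) ⊇ {$}; new: +{$}
  FOLLOW[S]={$}  FOLLOW[A]={$,a,b}  FOLLOW[B]={$}  FOLLOW[C]={$}
round 2:
  A→C: FOLLOW(C) ⊇ FOLLOW(A) ⊇ {$,a,b}; new: +{a,b}
  C→A S: FOLLOW(S) ⊇ FOLLOW(C) ⊇ {$,a,b}; new: +{a,b}
  S→b B: FOLLOW(B) ⊇ FOLLOW(S) ⊇ {$,a,b}; new: +{a,b}
  FOLLOW[S]={$,a,b}  FOLLOW[A]={$,a,b}  FOLLOW[B]={$,a,b}  FOLLOW[C]={$,a,b}
round 3: — fixpoint
  FOLLOW[S]={$,a,b}  FOLLOW[A]={$,a,b}  FOLLOW[B]={$,a,b}  FOLLOW[C]={$,a,b}

FOLLOW(A) = ["$", "a", "b"]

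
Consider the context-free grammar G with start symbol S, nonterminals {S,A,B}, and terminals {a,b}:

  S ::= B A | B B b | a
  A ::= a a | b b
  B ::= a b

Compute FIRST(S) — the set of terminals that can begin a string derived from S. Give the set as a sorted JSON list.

Compute FIRST by fixpoint:
round 1:
  A via A→a a: +{a}
  A via A→b b: +{b}
  B via B→a b: +{a}
  S via S→B A: +{a}
  S: {a}  A: {a,b}  B: {a}
round 2: (stable)
  S: {a}  A: {a,b}  B: {a}

FIRST(S) = ["a"]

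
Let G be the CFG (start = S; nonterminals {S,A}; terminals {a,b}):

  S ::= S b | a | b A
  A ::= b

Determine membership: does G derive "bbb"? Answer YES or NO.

CNF form of G:
  S -> S T0 | T0 A | a
  A -> b
  T0 -> b

CYK table (by increasing span):
  T[0,0] 'b' = {A,T0}  orig:{A}
  T[1,1] 'b' = {A,T0}  orig:{A}
  T[2,2] 'b' = {A,T0}  orig:{A}
  T[0,1] 'bb' = {S}
  T[1,2] 'bb' = {S}
  T[0,2] 'bbb' = {S}

S ∈ T[0,2] ⇒ YES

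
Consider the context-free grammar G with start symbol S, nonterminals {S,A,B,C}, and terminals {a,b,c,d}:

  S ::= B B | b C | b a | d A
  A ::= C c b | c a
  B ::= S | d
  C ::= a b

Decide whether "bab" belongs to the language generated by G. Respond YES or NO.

CNF form of G:
  S -> B B | T1 C | T1 T2 | T3 A
  A -> C X4 | T0 T2
  B -> B B | T1 C | T1 T2 | T3 A | d
  C -> T2 T1
  T0 -> c
  T1 -> b
  T2 -> a
  T3 -> d
  X4 -> T0 T1

Fill CYK table bottom-up:
  cell(0,0) b: {T1}  orig:{}
  cell(1,1) a: {T2}  orig:{}
  cell(2,2) b: {T1}  orig:{}
  cell(0,1) ba: {B,S}
  cell(1,2) ab: {C}
  cell(0,2) bab: {B,S}

S ∈ T[0,2] ⇒ YES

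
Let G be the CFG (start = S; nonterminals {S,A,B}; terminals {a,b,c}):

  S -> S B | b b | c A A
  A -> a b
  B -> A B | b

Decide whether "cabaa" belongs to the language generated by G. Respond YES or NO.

Convert to CNF:
  S -> S B | T1 T1 | T2 X3
  A -> T0 T1
  B -> A B | b
  T0 -> a
  T1 -> b
  T2 -> c
  X3 -> A A

Fill CYK table bottom-up:
  cell(0,0) c: {T2}  orig:{}
  cell(1,1) a: {T0}  orig:{}
  cell(2,2) b: {B,T1}  orig:{B}
  cell(3,3) a: {T0}  orig:{}
  cell(4,4) a: {T0}  orig:{}
  cell(0,1) ca: ∅
  cell(1,2) ab: {A}
  cell(2,3) ba: ∅
  cell(3,4) aa: ∅
  cell(0,2) cab: ∅
  cell(1,3) aba: ∅
  cell(2,4) baa: ∅
  cell(0,3) caba: ∅
  cell(1,4) abaa: ∅
  cell(0,4) cabaa: ∅

S ∉ T[0,4] ⇒ NO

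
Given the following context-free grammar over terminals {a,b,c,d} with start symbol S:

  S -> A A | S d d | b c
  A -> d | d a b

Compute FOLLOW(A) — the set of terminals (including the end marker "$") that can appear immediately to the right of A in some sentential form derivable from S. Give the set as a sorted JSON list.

Compute FIRST by fixpoint:
iter 1:
  A via A→d: +{d}
  S via S→A A: +{d}
  S via S→b c: +{b}
  FIRST[S]={b,d}  FIRST[A]={d}
iter 2: done
  FIRST[S]={b,d}  FIRST[A]={d}

FOLLOW sets:
initialize: $ ∈ FOLLOW(S)
pass 1:
  S→A A: FOLLOW(A) ⊇ FIRST(A) = {d}; new: +{d}
  S→A A: FOLLOW(A) ⊇ FOLLOW(S) ⊇ {$}; new: +{$}
  S→S d d: FOLLOW(S) ⊇ FIRST(d) = {d}; new: +{d}
  FOLLOW(S)={$,d}  FOLLOW(A)={$,d}
pass 2: (stable)
  FOLLOW(S)={$,d}  FOLLOW(A)={$,d}

FOLLOW(A) = ["$", "d"]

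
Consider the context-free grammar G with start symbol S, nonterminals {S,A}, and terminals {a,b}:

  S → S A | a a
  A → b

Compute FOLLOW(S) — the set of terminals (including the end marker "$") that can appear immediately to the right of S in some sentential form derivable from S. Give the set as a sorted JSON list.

FIRST iteration:
[1]
  A via A→b: +{b}
  S via S→a a: +{a}
  S: {a}  A: {b}
[2] (no change)
  S: {a}  A: {b}

Compute FOLLOW by fixpoint:
FOLLOW(S) := {$}
iter 1:
  S→S A: FOLLOW(S) ⊇ FIRST(A) = {b}; new: +{b}
  S→S A: FOLLOW(A) ⊇ FOLLOW(S) ⊇ {$,b}; new: +{$,b}
  S: {$,b}  A: {$,b}
iter 2: (no change)
  S: {$,b}  A: {$,b}

FOLLOW(S) = ["$", "b"]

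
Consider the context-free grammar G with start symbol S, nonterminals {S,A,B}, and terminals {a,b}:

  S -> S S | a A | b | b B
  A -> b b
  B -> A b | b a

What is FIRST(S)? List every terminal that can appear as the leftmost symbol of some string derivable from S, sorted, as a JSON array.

Compute FIRST by fixpoint:
iter 1:
  A via A→b b: +{b}
  B via B→A b: +{b}
  S via S→a A: +{a}
  S via S→b: +{b}
  FIRST[S]={a,b}  FIRST[A]={b}  FIRST[B]={b}
iter 2: done
  FIRST[S]={a,b}  FIRST[A]={b}  FIRST[B]={b}

FIRST(S) = ["a", "b"]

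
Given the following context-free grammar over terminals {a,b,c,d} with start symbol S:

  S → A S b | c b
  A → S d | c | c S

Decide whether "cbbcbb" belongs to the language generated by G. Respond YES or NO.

CNF form of G:
  S -> A X3 | T1 T2
  A -> S T0 | T1 S | c
  T0 -> d
  T1 -> c
  T2 -> b
  X3 -> S T2

Fill CYK table bottom-up:
  T[0,0] 'c' = {A,T1}  orig:{A}
  T[1,1] 'b' = {T2}  orig:{}
  T[2,2] 'b' = {T2}  orig:{}
  T[3,3] 'c' = {A,T1}  orig:{A}
  T[4,4] 'b' = {T2}  orig:{}
  T[5,5] 'b' = {T2}  orig:{}
  T[0,1] 'cb' = {S}
  T[1,2] 'bb' = ∅
  T[2,3] 'bc' = ∅
  T[3,4] 'cb' = {S}
  T[4,5] 'bb' = ∅
  T[0,2] 'cbb' = {X3}  orig:{}
  T[1,3] 'bbc' = ∅
  T[2,4] 'bcb' = ∅
  T[3,5] 'cbb' = {X3}  orig:{}
  T[0,3] 'cbbc' = ∅
  T[1,4] 'bbcb' = ∅
  T[2,5] 'bcbb' = ∅
  T[0,4] 'cbbcb' = ∅
  T[1,5] 'bbcbb' = ∅
  T[0,5] 'cbbcbb' = ∅

S ∉ T[0,5] ⇒ NO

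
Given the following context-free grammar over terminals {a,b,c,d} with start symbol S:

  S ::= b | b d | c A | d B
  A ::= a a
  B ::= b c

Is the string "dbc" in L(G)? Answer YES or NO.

Convert to CNF:
  S -> T1 T3 | T2 A | T3 B | b
  A -> T0 T0
  B -> T1 T2
  T0 -> a
  T1 -> b
  T2 -> c
  T3 -> d

CYK table (by increasing span):
  cell(0,0) d: {T3}  orig:{}
  cell(1,1) b: {S,T1}  orig:{S}
  cell(2,2) c: {T2}  orig:{}
  cell(0,1) db: ∅
  cell(1,2) bc: {B}
  cell(0,2) dbc: {S}

S ∈ T[0,2] ⇒ YES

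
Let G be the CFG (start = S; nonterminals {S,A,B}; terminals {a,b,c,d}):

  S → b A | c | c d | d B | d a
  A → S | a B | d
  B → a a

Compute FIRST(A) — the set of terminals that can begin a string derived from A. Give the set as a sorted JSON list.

FIRST sets, iterate to fixpoint:
[1]
  A via A→a B: +{a}
  A via A→d: +{d}
  B via B→a a: +{a}
  S via S→b A: +{b}
  S via S→c: +{c}
  S via S→d B: +{d}
  FIRST[S]={b,c,d}  FIRST[A]={a,d}  FIRST[B]={a}
[2]
  A via A→S: +{b,c}
  FIRST[S]={b,c,d}  FIRST[A]={a,b,c,d}  FIRST[B]={a}
[3] — fixpoint
  FIRST[S]={b,c,d}  FIRST[A]={a,b,c,d}  FIRST[B]={a}

FIRST(A) = ["a", "b", "c", "d"]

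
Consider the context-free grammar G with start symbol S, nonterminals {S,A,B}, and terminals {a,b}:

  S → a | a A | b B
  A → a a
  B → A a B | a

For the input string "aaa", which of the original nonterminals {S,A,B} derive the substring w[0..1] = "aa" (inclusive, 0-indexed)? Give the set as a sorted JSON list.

Convert to CNF:
  S -> T0 A | T1 B | a
  A -> T0 T0
  B -> A X2 | a
  T0 -> a
  T1 -> b
  X2 -> T0 B

CYK fill (cells [i..j] with 0 ≤ i ≤ j ≤ 1 only):
  cell(0,0) a: {B,S,T0}  orig:{B,S}
  cell(1,1) a: {B,S,T0}  orig:{B,S}
  cell(0,1) aa: {A,X2}  orig:{A}

Original NTs in T[0,1] deriving "aa": ["A"]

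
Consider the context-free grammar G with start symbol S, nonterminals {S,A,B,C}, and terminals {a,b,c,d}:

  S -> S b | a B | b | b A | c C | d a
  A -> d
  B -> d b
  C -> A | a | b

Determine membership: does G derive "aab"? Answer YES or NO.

Convert to CNF:
  S -> S T1 | T0 T2 | T1 A | T2 B | T3 C | b
  A -> d
  B -> T0 T1
  C -> a | b | d
  T0 -> d
  T1 -> b
  T2 -> a
  T3 -> c

CYK table (by increasing span):
  cell(0,0) a: {C,T2}  orig:{C}
  cell(1,1) a: {C,T2}  orig:{C}
  cell(2,2) b: {C,S,T1}  orig:{C,S}
  cell(0,1) aa: ∅
  cell(1,2) ab: ∅
  cell(0,2) aab: ∅

S ∉ T[0,2] ⇒ NO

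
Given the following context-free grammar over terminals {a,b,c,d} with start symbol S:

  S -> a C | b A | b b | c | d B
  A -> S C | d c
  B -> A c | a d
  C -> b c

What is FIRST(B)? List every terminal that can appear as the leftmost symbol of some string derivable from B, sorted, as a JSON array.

Compute FIRST by fixpoint:
[1]
  A via A→d c: +{d}
  B via B→A c: +{d}
  B via B→a d: +{a}
  C via C→b c: +{b}
  S via S→a C: +{a}
  S via S→b A: +{b}
  S via S→c: +{c}
  S via S→d B: +{d}
  FIRST[S]={a,b,c,d}  FIRST[A]={d}  FIRST[B]={a,d}  FIRST[C]={b}
[2]
  A via A→S C: +{a,b,c}
  B via B→A c: +{b,c}
  FIRST[S]={a,b,c,d}  FIRST[A]={a,b,c,d}  FIRST[B]={a,b,c,d}  FIRST[C]={b}
[3] — fixpoint
  FIRST[S]={a,b,c,d}  FIRST[A]={a,b,c,d}  FIRST[B]={a,b,c,d}  FIRST[C]={b}

FIRST(B) = ["a", "b", "c", "d"]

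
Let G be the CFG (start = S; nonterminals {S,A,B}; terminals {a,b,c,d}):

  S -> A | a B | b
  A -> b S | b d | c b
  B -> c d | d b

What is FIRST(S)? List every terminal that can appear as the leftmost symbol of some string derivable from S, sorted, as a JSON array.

FIRST iteration:
round 1:
  A via A→b S: +{b}
  A via A→c b: +{c}
  B via B→c d: +{c}
  B via B→d b: +{d}
  S via S→A: +{b,c}
  S via S→a B: +{a}
  S: {a,b,c}  A: {b,c}  B: {c,d}
round 2: (stable)
  S: {a,b,c}  A: {b,c}  B: {c,d}

FIRST(S) = ["a", "b", "c"]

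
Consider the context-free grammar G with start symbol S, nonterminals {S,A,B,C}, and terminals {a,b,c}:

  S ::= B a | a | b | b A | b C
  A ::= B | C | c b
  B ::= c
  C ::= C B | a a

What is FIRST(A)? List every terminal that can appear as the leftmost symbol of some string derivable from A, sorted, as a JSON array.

FIRST iteration:
iter 1:
  A via A→c b: +{c}
  B via B→c: +{c}
  C via C→a a: +{a}
  S via S→B a: +{c}
  S via S→a: +{a}
  S via S→b: +{b}
  FIRST[S]={a,b,c}  FIRST[A]={c}  FIRST[B]={c}  FIRST[C]={a}
iter 2:
  A via A→C: +{a}
  FIRST[S]={a,b,c}  FIRST[A]={a,c}  FIRST[B]={c}  FIRST[C]={a}
iter 3: (no change)
  FIRST[S]={a,b,c}  FIRST[A]={a,c}  FIRST[B]={c}  FIRST[C]={a}

FIRST(A) = ["a", "c"]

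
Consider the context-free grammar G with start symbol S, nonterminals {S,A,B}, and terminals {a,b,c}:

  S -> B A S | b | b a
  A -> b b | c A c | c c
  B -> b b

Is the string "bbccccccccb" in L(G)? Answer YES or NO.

Convert to CNF:
  S -> B X4 | T0 T2 | b
  A -> T0 T0 | T1 T1 | T1 X3
  B -> T0 T0
  T0 -> b
  T1 -> c
  T2 -> a
  X3 -> A T1
  X4 -> A S

CYK table (by increasing span):
  T[0,0] 'b' = {S,T0}  orig:{S}
  T[1,1] 'b' = {S,T0}  orig:{S}
  T[2,2] 'c' = {T1}  orig:{}
  T[3,3] 'c' = {T1}  orig:{}
  T[4,4] 'c' = {T1}  orig:{}
  T[5,5] 'c' = {T1}  orig:{}
  T[6,6] 'c' = {T1}  orig:{}
  T[7,7] 'c' = {T1}  orig:{}
  T[8,8] 'c' = {T1}  orig:{}
  T[9,9] 'c' = {T1}  orig:{}
  T[10,10] 'b' = {S,T0}  orig:{S}
  T[0,1] 'bb' = {A,B}
  T[1,2] 'bc' = ∅
  T[2,3] 'cc' = {A}
  T[3,4] 'cc' = {A}
  T[4,5] 'cc' = {A}
  T[5,6] 'cc' = {A}
  T[6,7] 'cc' = {A}
  T[7,8] 'cc' = {A}
  T[8,9] 'cc' = {A}
  T[9,10] 'cb' = ∅
  T[0,2] 'bbc' = {X3}  orig:{}
  T[1,3] 'bcc' = ∅
  T[2,4] 'ccc' = {X3}  orig:{}
  T[3,5] 'ccc' = {X3}  orig:{}
  T[4,6] 'ccc' = {X3}  orig:{}
  T[5,7] 'ccc' = {X3}  orig:{}
  T[6,8] 'ccc' = {X3}  orig:{}
  T[7,9] 'ccc' = {X3}  orig:{}
  T[8,10] 'ccb' = {X4}  orig:{}
  T[0,3] 'bbcc' = ∅
  T[1,4] 'bccc' = ∅
  T[2,5] 'cccc' = {A}
  T[3,6] 'cccc' = {A}
  T[4,7] 'cccc' = {A}
  T[5,8] 'cccc' = {A}
  T[6,9] 'cccc' = {A}
  T[7,10] 'cccb' = ∅
  T[0,4] 'bbccc' = ∅
  T[1,5] 'bcccc' = ∅
  T[2,6] 'ccccc' = {X3}  orig:{}
  T[3,7] 'ccccc' = {X3}  orig:{}
  T[4,8] 'ccccc' = {X3}  orig:{}
  T[5,9] 'ccccc' = {X3}  orig:{}
  T[6,10] 'ccccb' = {X4}  orig:{}
  T[0,5] 'bbcccc' = ∅
  T[1,6] 'bccccc' = ∅
  T[2,7] 'cccccc' = {A}
  T[3,8] 'cccccc' = {A}
  T[4,9] 'cccccc' = {A}
  T[5,10] 'cccccb' = ∅
  T[0,6] 'bbccccc' = ∅
  T[1,7] 'bcccccc' = ∅
  T[2,8] 'ccccccc' = {X3}  orig:{}
  T[3,9] 'ccccccc' = {X3}  orig:{}
  T[4,10] 'ccccccb' = {X4}  orig:{}
  T[0,7] 'bbcccccc' = ∅
  T[1,8] 'bccccccc' = ∅
  T[2,9] 'cccccccc' = {A}
  T[3,10] 'cccccccb' = ∅
  T[0,8] 'bbccccccc' = ∅
  T[1,9] 'bcccccccc' = ∅
  T[2,10] 'ccccccccb' = {X4}  orig:{}
  T[0,9] 'bbcccccccc' = ∅
  T[1,10] 'bccccccccb' = ∅
  T[0,10] 'bbccccccccb' = {S}

S ∈ T[0,10] ⇒ YES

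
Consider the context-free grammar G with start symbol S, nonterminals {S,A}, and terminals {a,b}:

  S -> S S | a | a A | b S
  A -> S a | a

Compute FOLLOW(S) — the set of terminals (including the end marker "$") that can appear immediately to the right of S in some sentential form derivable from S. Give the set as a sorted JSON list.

FIRST sets, iterate to fixpoint:
iter 1:
  A via A→a: +{a}
  S via S→a: +{a}
  S via S→b S: +{b}
  FIRST[S]={a,b}  FIRST[A]={a}
iter 2:
  A via A→S a: +{b}
  FIRST[S]={a,b}  FIRST[A]={a,b}
iter 3: — fixpoint
  FIRST[S]={a,b}  FIRST[A]={a,b}

Compute FOLLOW by fixpoint:
seed FOLLOW(S) with $
pass 1:
  A→S a: FOLLOW(S) ⊇ FIRST(a) = {a}; new: +{a}
  S→S S: FOLLOW(S) ⊇ FIRST(S) = {a,b}; new: +{b}
  S→a A: FOLLOW(A) ⊇ FOLLOW(S) ⊇ {$,a,b}; new: +{$,a,b}
  S: {$,a,b}  A: {$,a,b}
pass 2: (no change)
  S: {$,a,b}  A: {$,a,b}

FOLLOW(S) = ["$", "a", "b"]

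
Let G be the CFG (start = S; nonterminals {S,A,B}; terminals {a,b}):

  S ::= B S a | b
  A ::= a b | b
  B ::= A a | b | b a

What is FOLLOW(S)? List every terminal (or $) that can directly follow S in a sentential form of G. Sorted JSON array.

FIRST iteration:
round 1:
  A via A→a b: +{a}
  A via A→b: +{b}
  B via B→A a: +{a,b}
  S via S→B S a: +{a,b}
  FIRST(S)={a,b}  FIRST(A)={a,b}  FIRST(B)={a,b}
round 2: (no change)
  FIRST(S)={a,b}  FIRST(A)={a,b}  FIRST(B)={a,b}

FOLLOW iteration:
initialize: $ ∈ FOLLOW(S)
iter 1:
  B→A a: FOLLOW(A) ⊇ FIRST(a) = {a}; new: +{a}
  S→B S a: FOLLOW(B) ⊇ FIRST(S) = {a,b}; new: +{a,b}
  S→B S a: FOLLOW(S) ⊇ FIRST(a) = {a}; new: +{a}
  FOLLOW(S)={$,a}  FOLLOW(A)={a}  FOLLOW(B)={a,b}
iter 2: done
  FOLLOW(S)={$,a}  FOLLOW(A)={a}  FOLLOW(B)={a,b}

FOLLOW(S) = ["$", "a"]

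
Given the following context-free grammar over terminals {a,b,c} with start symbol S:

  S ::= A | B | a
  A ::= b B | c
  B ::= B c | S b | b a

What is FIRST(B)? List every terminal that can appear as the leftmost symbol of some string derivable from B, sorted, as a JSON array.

FIRST sets, iterate to fixpoint:
iter 1:
  A via A→b B: +{b}
  A via A→c: +{c}
  B via B→b a: +{b}
  S via S→A: +{b,c}
  S via S→a: +{a}
  S: {a,b,c}  A: {b,c}  B: {b}
iter 2:
  B via B→S b: +{a,c}
  S: {a,b,c}  A: {b,c}  B: {a,b,c}
iter 3: (stable)
  S: {a,b,c}  A: {b,c}  B: {a,b,c}

FIRST(B) = ["a", "b", "c"]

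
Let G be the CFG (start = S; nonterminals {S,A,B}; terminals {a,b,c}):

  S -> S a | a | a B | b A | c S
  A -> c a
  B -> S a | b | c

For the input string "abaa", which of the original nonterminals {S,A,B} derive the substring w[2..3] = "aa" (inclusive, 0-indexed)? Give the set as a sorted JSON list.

Convert to CNF:
  S -> S T1 | T0 S | T1 B | T2 A | a
  A -> T0 T1
  B -> S T1 | b | c
  T0 -> c
  T1 -> a
  T2 -> b

CYK fill, restricted to cells inside w[2..3]:
  [2..2]={S,T1}  "a"  orig:{S}
  [3..3]={S,T1}  "a"  orig:{S}
  [2..3]={B,S}  "aa"

Original NTs in T[2,3] deriving "aa": ["B", "S"]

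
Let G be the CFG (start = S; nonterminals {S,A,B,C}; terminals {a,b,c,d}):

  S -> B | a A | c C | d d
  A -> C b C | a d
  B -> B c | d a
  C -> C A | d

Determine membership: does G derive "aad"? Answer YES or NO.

Convert to CNF:
  S -> B T3 | T1 A | T2 T1 | T2 T2 | T3 C
  A -> C X4 | T1 T2
  B -> B T3 | T2 T1
  C -> C A | d
  T0 -> b
  T1 -> a
  T2 -> d
  T3 -> c
  X4 -> T0 C

CYK fill:
  [0..0]={T1}  "a"  orig:{}
  [1..1]={T1}  "a"  orig:{}
  [2..2]={C,T2}  "d"  orig:{C}
  [0..1]=∅  "aa"
  [1..2]={A}  "ad"
  [0..2]={S}  "aad"

S ∈ T[0,2] ⇒ YES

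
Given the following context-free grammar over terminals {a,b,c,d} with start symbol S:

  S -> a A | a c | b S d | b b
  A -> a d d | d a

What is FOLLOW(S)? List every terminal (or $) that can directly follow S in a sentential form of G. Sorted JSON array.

FIRST iteration:
round 1:
  A via A→a d d: +{a}
  A via A→d a: +{d}
  S via S→a A: +{a}
  S via S→b S d: +{b}
  FIRST[S]={a,b}  FIRST[A]={a,d}
round 2: (no change)
  FIRST[S]={a,b}  FIRST[A]={a,d}

Compute FOLLOW by fixpoint:
FOLLOW(S) := {$}
round 1:
  S→a A: FOLLOW(A) ⊇ FOLLOW(S) ⊇ {$}; new: +{$}
  S→b S d: FOLLOW(S) ⊇ FIRST(d) = {d}; new: +{d}
  FOLLOW(S)={$,d}  FOLLOW(A)={$}
round 2:
  S→a A: FOLLOW(A) ⊇ FOLLOW(S) ⊇ {$,d}; new: +{d}
  FOLLOW(S)={$,d}  FOLLOW(A)={$,d}
round 3: (stable)
  FOLLOW(S)={$,d}  FOLLOW(A)={$,d}

FOLLOW(S) = ["$", "d"]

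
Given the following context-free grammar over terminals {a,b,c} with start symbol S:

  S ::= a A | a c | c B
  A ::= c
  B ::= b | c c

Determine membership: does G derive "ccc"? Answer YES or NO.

Convert to CNF:
  S -> T0 B | T1 A | T1 T0
  A -> c
  B -> T0 T0 | b
  T0 -> c
  T1 -> a

CYK fill:
  T[0,0] 'c' = {A,T0}  orig:{A}
  T[1,1] 'c' = {A,T0}  orig:{A}
  T[2,2] 'c' = {A,T0}  orig:{A}
  T[0,1] 'cc' = {B}
  T[1,2] 'cc' = {B}
  T[0,2] 'ccc' = {S}

S ∈ T[0,2] ⇒ YES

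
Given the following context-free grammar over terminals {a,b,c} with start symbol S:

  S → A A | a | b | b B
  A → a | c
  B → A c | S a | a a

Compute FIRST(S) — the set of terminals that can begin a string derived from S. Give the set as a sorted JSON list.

FIRST sets, iterate to fixpoint:
pass 1:
  A via A→a: +{a}
  A via A→c: +{c}
  B via B→A c: +{a,c}
  S via S→A A: +{a,c}
  S via S→b: +{b}
  S: {a,b,c}  A: {a,c}  B: {a,c}
pass 2:
  B via B→S a: +{b}
  S: {a,b,c}  A: {a,c}  B: {a,b,c}
pass 3: (stable)
  S: {a,b,c}  A: {a,c}  B: {a,b,c}

FIRST(S) = ["a", "b", "c"]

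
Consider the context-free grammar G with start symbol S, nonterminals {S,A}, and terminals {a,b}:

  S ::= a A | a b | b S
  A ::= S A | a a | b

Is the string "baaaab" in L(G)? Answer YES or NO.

CNF form of G:
  S -> T0 A | T0 T1 | T1 S
  A -> S A | T0 T0 | b
  T0 -> a
  T1 -> b

CYK fill:
  cell(0,0) b: {A,T1}  orig:{A}
  cell(1,1) a: {T0}  orig:{}
  cell(2,2) a: {T0}  orig:{}
  cell(3,3) a: {T0}  orig:{}
  cell(4,4) a: {T0}  orig:{}
  cell(5,5) b: {A,T1}  orig:{A}
  cell(0,1) ba: ∅
  cell(1,2) aa: {A}
  cell(2,3) aa: {A}
  cell(3,4) aa: {A}
  cell(4,5) ab: {S}
  cell(0,2) baa: ∅
  cell(1,3) aaa: {S}
  cell(2,4) aaa: {S}
  cell(3,5) aab: ∅
  cell(0,3) baaa: {S}
  cell(1,4) aaaa: ∅
  cell(2,5) aaab: {A}
  cell(0,4) baaaa: ∅
  cell(1,5) aaaab: {S}
  cell(0,5) baaaab: {S}

S ∈ T[0,5] ⇒ YES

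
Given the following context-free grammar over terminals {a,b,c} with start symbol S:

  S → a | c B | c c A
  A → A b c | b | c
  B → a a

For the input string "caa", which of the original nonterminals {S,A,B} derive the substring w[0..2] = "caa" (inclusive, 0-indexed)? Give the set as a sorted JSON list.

CNF form of G:
  S -> T1 B | T1 X4 | a
  A -> A X3 | b | c
  B -> T2 T2
  T0 -> b
  T1 -> c
  T2 -> a
  X3 -> T0 T1
  X4 -> T1 A

CYK table (by increasing span) (cells [i..j] with 0 ≤ i ≤ j ≤ 2 only):
  T[0,0] 'c' = {A,T1}  orig:{A}
  T[1,1] 'a' = {S,T2}  orig:{S}
  T[2,2] 'a' = {S,T2}  orig:{S}
  T[0,1] 'ca' = ∅
  T[1,2] 'aa' = {B}
  T[0,2] 'caa' = {S}

Original NTs in T[0,2] deriving "caa": ["S"]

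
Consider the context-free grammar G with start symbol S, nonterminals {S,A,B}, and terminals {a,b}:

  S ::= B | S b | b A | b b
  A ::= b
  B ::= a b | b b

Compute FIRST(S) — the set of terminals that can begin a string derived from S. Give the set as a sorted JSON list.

Compute FIRST by fixpoint:
pass 1:
  A via A→b: +{b}
  B via B→a b: +{a}
  B via B→b b: +{b}
  S via S→B: +{a,b}
  FIRST[S]={a,b}  FIRST[A]={b}  FIRST[B]={a,b}
pass 2: done
  FIRST[S]={a,b}  FIRST[A]={b}  FIRST[B]={a,b}

FIRST(S) = ["a", "b"]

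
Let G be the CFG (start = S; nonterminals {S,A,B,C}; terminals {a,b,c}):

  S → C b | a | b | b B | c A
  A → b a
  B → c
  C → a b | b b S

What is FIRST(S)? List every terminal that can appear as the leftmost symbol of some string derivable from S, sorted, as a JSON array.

Compute FIRST by fixpoint:
iter 1:
  A via A→b a: +{b}
  B via B→c: +{c}
  C via C→a b: +{a}
  C via C→b b S: +{b}
  S via S→C b: +{a,b}
  S via S→c A: +{c}
  FIRST(S)={a,b,c}  FIRST(A)={b}  FIRST(B)={c}  FIRST(C)={a,b}
iter 2: (stable)
  FIRST(S)={a,b,c}  FIRST(A)={b}  FIRST(B)={c}  FIRST(C)={a,b}

FIRST(S) = ["a", "b", "c"]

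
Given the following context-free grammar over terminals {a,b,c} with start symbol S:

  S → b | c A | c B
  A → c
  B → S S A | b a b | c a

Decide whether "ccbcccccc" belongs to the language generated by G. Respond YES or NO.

CNF form of G:
  S -> T2 A | T2 B | b
  A -> c
  B -> S X3 | T0 X4 | T2 T1
  T0 -> b
  T1 -> a
  T2 -> c
  X3 -> S A
  X4 -> T1 T0

CYK fill:
  [0..0]={A,T2}  "c"  orig:{A}
  [1..1]={A,T2}  "c"  orig:{A}
  [2..2]={S,T0}  "b"  orig:{S}
  [3..3]={A,T2}  "c"  orig:{A}
  [4..4]={A,T2}  "c"  orig:{A}
  [5..5]={A,T2}  "c"  orig:{A}
  [6..6]={A,T2}  "c"  orig:{A}
  [7..7]={A,T2}  "c"  orig:{A}
  [8..8]={A,T2}  "c"  orig:{A}
  [0..1]={S}  "cc"
  [1..2]=∅  "cb"
  [2..3]={X3}  "bc"  orig:{}
  [3..4]={S}  "cc"
  [4..5]={S}  "cc"
  [5..6]={S}  "cc"
  [6..7]={S}  "cc"
  [7..8]={S}  "cc"
  [0..2]=∅  "ccb"
  [1..3]=∅  "cbc"
  [2..4]=∅  "bcc"
  [3..5]={X3}  "ccc"  orig:{}
  [4..6]={X3}  "ccc"  orig:{}
  [5..7]={X3}  "ccc"  orig:{}
  [6..8]={X3}  "ccc"  orig:{}
  [0..3]={B}  "ccbc"
  [1..4]=∅  "cbcc"
  [2..5]={B}  "bccc"
  [3..6]=∅  "cccc"
  [4..7]=∅  "cccc"
  [5..8]=∅  "cccc"
  [0..4]=∅  "ccbcc"
  [1..5]={S}  "cbccc"
  [2..6]=∅  "bcccc"
  [3..7]={B}  "ccccc"
  [4..8]={B}  "ccccc"
  [0..5]=∅  "ccbccc"
  [1..6]={X3}  "cbcccc"  orig:{}
  [2..7]=∅  "bccccc"
  [3..8]={S}  "cccccc"
  [0..6]=∅  "ccbcccc"
  [1..7]=∅  "cbccccc"
  [2..8]=∅  "bcccccc"
  [0..7]=∅  "ccbccccc"
  [1..8]={B}  "cbcccccc"
  [0..8]={S}  "ccbcccccc"

S ∈ T[0,8] ⇒ YES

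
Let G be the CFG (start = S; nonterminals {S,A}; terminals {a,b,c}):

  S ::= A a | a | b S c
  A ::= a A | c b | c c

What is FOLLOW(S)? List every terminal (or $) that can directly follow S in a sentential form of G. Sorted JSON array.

FIRST iteration:
[1]
  A via A→a A: +{a}
  A via A→c b: +{c}
  S via S→A a: +{a,c}
  S via S→b S c: +{b}
  FIRST(S)={a,b,c}  FIRST(A)={a,c}
[2] done
  FIRST(S)={a,b,c}  FIRST(A)={a,c}

FOLLOW sets:
seed FOLLOW(S) with $
[1]
  S→A a: FOLLOW(A) ⊇ FIRST(a) = {a}; new: +{a}
  S→b S c: FOLLOW(S) ⊇ FIRST(c) = {c}; new: +{c}
  S: {$,c}  A: {a}
[2] (no change)
  S: {$,c}  A: {a}

FOLLOW(S) = ["$", "c"]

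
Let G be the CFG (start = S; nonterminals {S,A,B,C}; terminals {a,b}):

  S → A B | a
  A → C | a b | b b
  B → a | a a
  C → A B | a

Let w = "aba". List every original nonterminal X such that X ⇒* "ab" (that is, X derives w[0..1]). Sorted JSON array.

CNF form of G:
  S -> A B | a
  A -> A B | T0 T1 | T1 T1 | a
  B -> T0 T0 | a
  C -> A B | a
  T0 -> a
  T1 -> b

CYK fill (cells [i..j] with 0 ≤ i ≤ j ≤ 1 only):
  T[0,0] 'a' = {A,B,C,S,T0}  orig:{A,B,C,S}
  T[1,1] 'b' = {T1}  orig:{}
  T[0,1] 'ab' = {A}

Original NTs in T[0,1] deriving "ab": ["A"]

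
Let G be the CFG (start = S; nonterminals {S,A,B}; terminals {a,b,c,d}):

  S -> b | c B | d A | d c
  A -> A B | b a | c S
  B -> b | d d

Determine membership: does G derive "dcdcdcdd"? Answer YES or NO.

Convert to CNF:
  S -> T2 B | T3 A | T3 T2 | b
  A -> A B | T0 T1 | T2 S
  B -> T3 T3 | b
  T0 -> b
  T1 -> a
  T2 -> c
  T3 -> d

CYK fill:
  cell(0,0) d: {T3}  orig:{}
  cell(1,1) c: {T2}  orig:{}
  cell(2,2) d: {T3}  orig:{}
  cell(3,3) c: {T2}  orig:{}
  cell(4,4) d: {T3}  orig:{}
  cell(5,5) c: {T2}  orig:{}
  cell(6,6) d: {T3}  orig:{}
  cell(7,7) d: {T3}  orig:{}
  cell(0,1) dc: {S}
  cell(1,2) cd: ∅
  cell(2,3) dc: {S}
  cell(3,4) cd: ∅
  cell(4,5) dc: {S}
  cell(5,6) cd: ∅
  cell(6,7) dd: {B}
  cell(0,2) dcd: ∅
  cell(1,3) cdc: {A}
  cell(2,4) dcd: ∅
  cell(3,5) cdc: {A}
  cell(4,6) dcd: ∅
  cell(5,7) cdd: {S}
  cell(0,3) dcdc: {S}
  cell(1,4) cdcd: ∅
  cell(2,5) dcdc: {S}
  cell(3,6) cdcd: ∅
  cell(4,7) dcdd: ∅
  cell(0,4) dcdcd: ∅
  cell(1,5) cdcdc: {A}
  cell(2,6) dcdcd: ∅
  cell(3,7) cdcdd: {A}
  cell(0,5) dcdcdc: {S}
  cell(1,6) cdcdcd: ∅
  cell(2,7) dcdcdd: {S}
  cell(0,6) dcdcdcd: ∅
  cell(1,7) cdcdcdd: {A}
  cell(0,7) dcdcdcdd: {S}

S ∈ T[0,7] ⇒ YES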